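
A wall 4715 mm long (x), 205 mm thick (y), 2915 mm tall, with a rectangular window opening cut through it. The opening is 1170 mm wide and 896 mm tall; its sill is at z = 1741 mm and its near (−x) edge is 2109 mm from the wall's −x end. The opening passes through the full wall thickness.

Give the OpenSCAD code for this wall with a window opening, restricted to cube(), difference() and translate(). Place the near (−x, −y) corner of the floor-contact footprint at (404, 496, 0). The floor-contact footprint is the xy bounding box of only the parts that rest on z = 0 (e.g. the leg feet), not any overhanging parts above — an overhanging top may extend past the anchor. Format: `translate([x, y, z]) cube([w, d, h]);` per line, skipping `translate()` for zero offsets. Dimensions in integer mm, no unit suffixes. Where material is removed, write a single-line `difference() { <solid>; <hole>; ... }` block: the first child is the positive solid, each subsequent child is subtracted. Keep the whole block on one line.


difference() { translate([404, 496, 0]) cube([4715, 205, 2915]); translate([2513, 496, 1741]) cube([1170, 205, 896]); }


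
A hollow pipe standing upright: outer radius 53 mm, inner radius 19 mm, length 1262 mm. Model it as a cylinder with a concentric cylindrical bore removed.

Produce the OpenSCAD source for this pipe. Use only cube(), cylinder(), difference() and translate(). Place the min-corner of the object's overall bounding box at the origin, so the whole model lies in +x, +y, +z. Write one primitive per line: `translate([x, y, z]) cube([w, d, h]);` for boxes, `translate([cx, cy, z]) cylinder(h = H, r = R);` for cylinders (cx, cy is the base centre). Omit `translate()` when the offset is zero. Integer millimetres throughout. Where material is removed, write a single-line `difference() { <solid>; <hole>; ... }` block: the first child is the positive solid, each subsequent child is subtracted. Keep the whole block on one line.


difference() { translate([53, 53, 0]) cylinder(h = 1262, r = 53); translate([53, 53, 0]) cylinder(h = 1262, r = 19); }


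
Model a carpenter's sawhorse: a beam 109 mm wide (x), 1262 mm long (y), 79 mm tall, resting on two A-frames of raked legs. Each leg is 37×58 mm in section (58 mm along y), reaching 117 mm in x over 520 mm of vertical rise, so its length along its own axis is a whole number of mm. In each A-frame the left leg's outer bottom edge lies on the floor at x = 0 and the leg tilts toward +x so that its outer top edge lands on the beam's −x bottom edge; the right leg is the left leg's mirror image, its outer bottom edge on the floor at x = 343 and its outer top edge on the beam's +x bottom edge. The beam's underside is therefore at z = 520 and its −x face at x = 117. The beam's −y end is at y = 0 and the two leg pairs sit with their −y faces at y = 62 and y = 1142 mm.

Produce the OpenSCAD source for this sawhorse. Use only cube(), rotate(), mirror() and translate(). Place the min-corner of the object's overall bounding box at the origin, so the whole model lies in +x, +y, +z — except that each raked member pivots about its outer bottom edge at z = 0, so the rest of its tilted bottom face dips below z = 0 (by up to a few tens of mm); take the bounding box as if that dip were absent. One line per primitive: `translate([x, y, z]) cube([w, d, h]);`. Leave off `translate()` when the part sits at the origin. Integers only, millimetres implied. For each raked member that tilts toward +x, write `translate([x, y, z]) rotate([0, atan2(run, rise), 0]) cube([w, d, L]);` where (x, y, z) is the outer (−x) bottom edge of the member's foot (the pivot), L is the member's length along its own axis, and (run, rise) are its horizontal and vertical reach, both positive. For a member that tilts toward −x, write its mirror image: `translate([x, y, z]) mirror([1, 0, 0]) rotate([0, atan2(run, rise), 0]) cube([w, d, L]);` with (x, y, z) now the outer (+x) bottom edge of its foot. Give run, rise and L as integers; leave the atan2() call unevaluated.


translate([117, 0, 520]) cube([109, 1262, 79]);
translate([0, 62, 0]) rotate([0, atan2(117, 520), 0]) cube([37, 58, 533]);
translate([343, 62, 0]) mirror([1, 0, 0]) rotate([0, atan2(117, 520), 0]) cube([37, 58, 533]);
translate([0, 1142, 0]) rotate([0, atan2(117, 520), 0]) cube([37, 58, 533]);
translate([343, 1142, 0]) mirror([1, 0, 0]) rotate([0, atan2(117, 520), 0]) cube([37, 58, 533]);


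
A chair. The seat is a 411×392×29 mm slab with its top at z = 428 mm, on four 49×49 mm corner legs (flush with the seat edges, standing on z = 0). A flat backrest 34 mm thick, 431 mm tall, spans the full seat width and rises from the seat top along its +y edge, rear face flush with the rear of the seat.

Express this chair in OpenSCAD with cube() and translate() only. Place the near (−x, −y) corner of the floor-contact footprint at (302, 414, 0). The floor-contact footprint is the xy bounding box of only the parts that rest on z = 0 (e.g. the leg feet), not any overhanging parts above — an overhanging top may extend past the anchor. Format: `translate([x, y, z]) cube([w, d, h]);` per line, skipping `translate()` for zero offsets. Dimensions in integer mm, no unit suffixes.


// leg_h = 428 - 29 = 399
translate([302, 414, 399]) cube([411, 392, 29]);
translate([302, 414, 0]) cube([49, 49, 399]);
translate([664, 414, 0]) cube([49, 49, 399]);
translate([302, 757, 0]) cube([49, 49, 399]);
translate([664, 757, 0]) cube([49, 49, 399]);
translate([302, 772, 428]) cube([411, 34, 431]);


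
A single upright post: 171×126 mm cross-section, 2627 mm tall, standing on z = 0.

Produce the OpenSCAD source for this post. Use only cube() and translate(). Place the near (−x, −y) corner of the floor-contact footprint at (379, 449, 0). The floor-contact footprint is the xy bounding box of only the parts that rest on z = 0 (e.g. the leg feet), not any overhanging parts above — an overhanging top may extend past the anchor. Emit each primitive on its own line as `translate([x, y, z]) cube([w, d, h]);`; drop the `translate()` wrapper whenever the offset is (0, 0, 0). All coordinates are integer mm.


translate([379, 449, 0]) cube([171, 126, 2627]);


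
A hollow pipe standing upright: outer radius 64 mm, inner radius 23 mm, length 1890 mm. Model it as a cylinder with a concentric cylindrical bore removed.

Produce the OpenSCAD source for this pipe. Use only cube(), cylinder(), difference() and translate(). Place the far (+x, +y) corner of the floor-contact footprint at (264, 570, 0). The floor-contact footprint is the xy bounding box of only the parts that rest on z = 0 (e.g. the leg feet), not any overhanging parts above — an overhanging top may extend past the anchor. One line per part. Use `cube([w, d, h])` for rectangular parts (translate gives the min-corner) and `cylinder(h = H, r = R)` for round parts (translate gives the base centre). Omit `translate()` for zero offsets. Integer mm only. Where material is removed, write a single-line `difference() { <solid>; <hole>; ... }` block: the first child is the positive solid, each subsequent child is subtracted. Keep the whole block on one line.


difference() { translate([200, 506, 0]) cylinder(h = 1890, r = 64); translate([200, 506, 0]) cylinder(h = 1890, r = 23); }


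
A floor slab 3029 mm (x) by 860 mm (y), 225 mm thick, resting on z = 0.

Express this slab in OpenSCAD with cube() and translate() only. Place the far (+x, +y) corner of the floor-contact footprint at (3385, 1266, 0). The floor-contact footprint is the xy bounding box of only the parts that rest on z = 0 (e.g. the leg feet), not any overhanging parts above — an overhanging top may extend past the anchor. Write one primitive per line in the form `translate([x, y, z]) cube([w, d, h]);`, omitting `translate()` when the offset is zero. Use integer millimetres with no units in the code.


translate([356, 406, 0]) cube([3029, 860, 225]);


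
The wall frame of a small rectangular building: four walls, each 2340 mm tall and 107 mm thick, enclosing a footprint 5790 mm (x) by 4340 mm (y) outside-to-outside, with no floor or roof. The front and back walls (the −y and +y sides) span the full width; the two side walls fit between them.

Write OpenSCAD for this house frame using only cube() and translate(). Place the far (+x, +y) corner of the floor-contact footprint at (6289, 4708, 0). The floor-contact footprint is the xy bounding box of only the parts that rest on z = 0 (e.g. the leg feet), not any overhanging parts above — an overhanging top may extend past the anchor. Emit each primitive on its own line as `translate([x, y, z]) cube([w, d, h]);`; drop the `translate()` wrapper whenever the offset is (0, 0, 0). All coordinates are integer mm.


translate([499, 368, 0]) cube([5790, 107, 2340]);
translate([499, 4601, 0]) cube([5790, 107, 2340]);
translate([499, 475, 0]) cube([107, 4126, 2340]);
translate([6182, 475, 0]) cube([107, 4126, 2340]);


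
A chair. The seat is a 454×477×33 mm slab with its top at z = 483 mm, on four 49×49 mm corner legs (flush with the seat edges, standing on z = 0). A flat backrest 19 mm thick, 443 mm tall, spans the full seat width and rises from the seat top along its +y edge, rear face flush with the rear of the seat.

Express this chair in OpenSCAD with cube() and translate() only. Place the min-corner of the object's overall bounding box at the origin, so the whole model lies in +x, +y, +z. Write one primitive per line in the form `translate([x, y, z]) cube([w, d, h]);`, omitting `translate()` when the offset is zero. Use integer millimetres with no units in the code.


// leg_h = 483 - 33 = 450
translate([0, 0, 450]) cube([454, 477, 33]);
cube([49, 49, 450]);
translate([405, 0, 0]) cube([49, 49, 450]);
translate([0, 428, 0]) cube([49, 49, 450]);
translate([405, 428, 0]) cube([49, 49, 450]);
translate([0, 458, 483]) cube([454, 19, 443]);


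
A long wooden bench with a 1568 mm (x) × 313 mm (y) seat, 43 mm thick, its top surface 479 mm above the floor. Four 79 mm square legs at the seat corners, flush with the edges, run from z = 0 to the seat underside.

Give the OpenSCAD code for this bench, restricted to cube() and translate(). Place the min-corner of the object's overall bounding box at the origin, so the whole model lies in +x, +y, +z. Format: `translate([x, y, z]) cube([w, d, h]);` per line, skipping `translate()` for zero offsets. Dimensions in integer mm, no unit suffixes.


translate([0, 0, 436]) cube([1568, 313, 43]);
cube([79, 79, 436]);
translate([0, 234, 0]) cube([79, 79, 436]);
translate([1489, 0, 0]) cube([79, 79, 436]);
translate([1489, 234, 0]) cube([79, 79, 436]);


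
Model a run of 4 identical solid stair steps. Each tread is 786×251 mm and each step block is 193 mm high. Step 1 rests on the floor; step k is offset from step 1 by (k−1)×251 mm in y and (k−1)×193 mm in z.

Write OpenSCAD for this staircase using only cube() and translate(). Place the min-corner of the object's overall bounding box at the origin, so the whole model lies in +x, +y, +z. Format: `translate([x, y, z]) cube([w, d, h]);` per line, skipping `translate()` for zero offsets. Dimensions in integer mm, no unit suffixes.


cube([786, 251, 193]);
translate([0, 251, 193]) cube([786, 251, 193]);
translate([0, 502, 386]) cube([786, 251, 193]);
translate([0, 753, 579]) cube([786, 251, 193]);


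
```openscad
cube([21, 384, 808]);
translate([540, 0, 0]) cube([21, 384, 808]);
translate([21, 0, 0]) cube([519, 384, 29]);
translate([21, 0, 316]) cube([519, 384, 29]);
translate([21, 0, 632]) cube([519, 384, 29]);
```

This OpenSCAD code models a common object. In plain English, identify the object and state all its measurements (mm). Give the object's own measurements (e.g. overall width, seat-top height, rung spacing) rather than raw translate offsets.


An open bookshelf. Two side panels, each 21 mm thick, 384 mm deep and 808 mm tall, stand 561 mm apart (outside-to-outside). Between them sit 3 shelves, each 29 mm thick and 384 mm deep, spanning the full gap between the sides. The bottom shelf rests on the floor (its underside at z = 0) and the clear gap between one shelf's top and the next shelf's underside is 287 mm.


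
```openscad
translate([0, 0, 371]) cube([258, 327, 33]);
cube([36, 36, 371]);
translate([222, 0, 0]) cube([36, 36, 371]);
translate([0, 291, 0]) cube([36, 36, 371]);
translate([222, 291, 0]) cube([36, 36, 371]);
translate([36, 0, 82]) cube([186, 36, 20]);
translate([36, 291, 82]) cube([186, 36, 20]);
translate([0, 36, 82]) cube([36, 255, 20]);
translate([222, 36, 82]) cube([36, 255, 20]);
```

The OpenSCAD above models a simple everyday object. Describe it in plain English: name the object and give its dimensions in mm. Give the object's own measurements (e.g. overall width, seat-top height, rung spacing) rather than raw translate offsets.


A simple wooden stool: a rectangular seat 258 mm (x) by 327 mm (y), 33 mm thick, top face at z = 404 mm, on four square legs, each 36×36 mm in cross-section. The legs rest on z = 0, each flush with a corner of the seat. Four stretchers, 36 mm wide and 20 mm tall, connect adjacent legs with their undersides at z = 82 mm, each running between the inner faces of the legs it joins and aligned with the legs' outer faces on the other axis.


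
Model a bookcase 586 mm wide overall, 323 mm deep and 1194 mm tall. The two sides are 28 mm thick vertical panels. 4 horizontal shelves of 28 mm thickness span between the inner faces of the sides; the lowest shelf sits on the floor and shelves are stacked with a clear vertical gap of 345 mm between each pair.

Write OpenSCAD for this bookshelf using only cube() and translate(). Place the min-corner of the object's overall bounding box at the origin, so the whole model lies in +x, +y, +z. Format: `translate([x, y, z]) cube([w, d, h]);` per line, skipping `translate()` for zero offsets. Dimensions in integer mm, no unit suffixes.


cube([28, 323, 1194]);
translate([558, 0, 0]) cube([28, 323, 1194]);
translate([28, 0, 0]) cube([530, 323, 28]);
translate([28, 0, 373]) cube([530, 323, 28]);
translate([28, 0, 746]) cube([530, 323, 28]);
translate([28, 0, 1119]) cube([530, 323, 28]);


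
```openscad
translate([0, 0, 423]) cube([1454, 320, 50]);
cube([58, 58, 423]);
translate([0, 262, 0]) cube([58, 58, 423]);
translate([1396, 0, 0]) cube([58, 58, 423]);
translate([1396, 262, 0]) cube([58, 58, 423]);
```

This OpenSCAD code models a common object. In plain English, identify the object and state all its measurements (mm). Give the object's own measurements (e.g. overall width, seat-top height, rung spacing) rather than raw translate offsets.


A bench: a 1454×320 mm seat slab, 50 mm thick, top at z = 473 mm, on four 58×58 mm square legs flush with the seat corners and standing on z = 0.


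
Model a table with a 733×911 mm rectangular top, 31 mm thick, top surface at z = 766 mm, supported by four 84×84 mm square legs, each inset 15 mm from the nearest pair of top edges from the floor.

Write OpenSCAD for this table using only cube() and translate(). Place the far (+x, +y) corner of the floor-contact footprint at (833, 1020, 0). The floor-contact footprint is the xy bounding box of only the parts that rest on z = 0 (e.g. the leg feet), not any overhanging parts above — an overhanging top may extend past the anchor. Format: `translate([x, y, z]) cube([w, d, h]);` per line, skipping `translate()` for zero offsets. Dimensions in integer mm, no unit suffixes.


// leg_h = 766 - 31 = 735
translate([115, 124, 735]) cube([733, 911, 31]);
translate([130, 139, 0]) cube([84, 84, 735]);
translate([749, 139, 0]) cube([84, 84, 735]);
translate([130, 936, 0]) cube([84, 84, 735]);
translate([749, 936, 0]) cube([84, 84, 735]);


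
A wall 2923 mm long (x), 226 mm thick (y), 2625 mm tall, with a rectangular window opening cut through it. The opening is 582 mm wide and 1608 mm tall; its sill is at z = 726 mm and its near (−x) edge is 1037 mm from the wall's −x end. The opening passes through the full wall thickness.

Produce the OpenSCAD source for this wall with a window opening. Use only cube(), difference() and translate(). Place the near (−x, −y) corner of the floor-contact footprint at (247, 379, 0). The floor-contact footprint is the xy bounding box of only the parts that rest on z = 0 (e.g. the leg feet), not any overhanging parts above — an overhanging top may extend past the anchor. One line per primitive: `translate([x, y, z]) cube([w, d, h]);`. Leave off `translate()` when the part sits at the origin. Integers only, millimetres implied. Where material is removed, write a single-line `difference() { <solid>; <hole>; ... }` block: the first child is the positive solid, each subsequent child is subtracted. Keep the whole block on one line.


difference() { translate([247, 379, 0]) cube([2923, 226, 2625]); translate([1284, 379, 726]) cube([582, 226, 1608]); }


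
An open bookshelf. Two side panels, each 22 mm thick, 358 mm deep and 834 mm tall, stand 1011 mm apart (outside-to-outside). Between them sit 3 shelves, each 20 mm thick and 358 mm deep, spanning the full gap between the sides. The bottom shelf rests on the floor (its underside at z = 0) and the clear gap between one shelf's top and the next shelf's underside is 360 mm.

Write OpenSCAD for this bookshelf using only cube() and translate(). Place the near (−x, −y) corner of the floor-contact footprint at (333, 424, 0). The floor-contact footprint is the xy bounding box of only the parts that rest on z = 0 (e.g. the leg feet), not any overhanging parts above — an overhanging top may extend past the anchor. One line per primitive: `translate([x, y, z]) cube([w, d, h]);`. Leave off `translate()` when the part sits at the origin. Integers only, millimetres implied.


translate([333, 424, 0]) cube([22, 358, 834]);
translate([1322, 424, 0]) cube([22, 358, 834]);
translate([355, 424, 0]) cube([967, 358, 20]);
translate([355, 424, 380]) cube([967, 358, 20]);
translate([355, 424, 760]) cube([967, 358, 20]);


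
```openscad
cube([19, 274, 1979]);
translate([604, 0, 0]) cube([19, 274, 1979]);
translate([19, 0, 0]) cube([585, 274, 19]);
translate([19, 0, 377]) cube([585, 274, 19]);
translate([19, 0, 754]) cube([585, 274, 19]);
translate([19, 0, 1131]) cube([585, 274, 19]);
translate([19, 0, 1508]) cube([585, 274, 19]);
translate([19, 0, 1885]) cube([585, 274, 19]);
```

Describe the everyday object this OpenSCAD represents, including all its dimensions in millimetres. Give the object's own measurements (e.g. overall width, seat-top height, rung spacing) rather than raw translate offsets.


An open bookshelf. Two side panels, each 19 mm thick, 274 mm deep and 1979 mm tall, stand 623 mm apart (outside-to-outside). Between them sit 6 shelves, each 19 mm thick and 274 mm deep, spanning the full gap between the sides. The bottom shelf rests on the floor (its underside at z = 0) and the clear gap between one shelf's top and the next shelf's underside is 358 mm.


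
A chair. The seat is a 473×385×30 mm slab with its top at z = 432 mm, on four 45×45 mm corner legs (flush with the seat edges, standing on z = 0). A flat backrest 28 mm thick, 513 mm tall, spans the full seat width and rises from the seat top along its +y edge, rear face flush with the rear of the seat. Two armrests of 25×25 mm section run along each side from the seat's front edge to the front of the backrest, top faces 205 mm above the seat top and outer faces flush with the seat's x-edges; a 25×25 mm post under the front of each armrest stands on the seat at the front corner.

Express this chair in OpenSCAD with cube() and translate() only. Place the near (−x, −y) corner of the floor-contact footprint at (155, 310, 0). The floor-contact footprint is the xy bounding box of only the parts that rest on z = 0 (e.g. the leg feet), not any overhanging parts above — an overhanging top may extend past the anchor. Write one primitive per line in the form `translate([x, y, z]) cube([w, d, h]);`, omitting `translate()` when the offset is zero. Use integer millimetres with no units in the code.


// leg_h = 432 - 30 = 402
// arm post h = 205 - 25 = 180
translate([155, 310, 402]) cube([473, 385, 30]);
translate([155, 310, 0]) cube([45, 45, 402]);
translate([583, 310, 0]) cube([45, 45, 402]);
translate([155, 650, 0]) cube([45, 45, 402]);
translate([583, 650, 0]) cube([45, 45, 402]);
translate([155, 667, 432]) cube([473, 28, 513]);
translate([155, 310, 612]) cube([25, 357, 25]);
translate([603, 310, 612]) cube([25, 357, 25]);
translate([155, 310, 432]) cube([25, 25, 180]);
translate([603, 310, 432]) cube([25, 25, 180]);


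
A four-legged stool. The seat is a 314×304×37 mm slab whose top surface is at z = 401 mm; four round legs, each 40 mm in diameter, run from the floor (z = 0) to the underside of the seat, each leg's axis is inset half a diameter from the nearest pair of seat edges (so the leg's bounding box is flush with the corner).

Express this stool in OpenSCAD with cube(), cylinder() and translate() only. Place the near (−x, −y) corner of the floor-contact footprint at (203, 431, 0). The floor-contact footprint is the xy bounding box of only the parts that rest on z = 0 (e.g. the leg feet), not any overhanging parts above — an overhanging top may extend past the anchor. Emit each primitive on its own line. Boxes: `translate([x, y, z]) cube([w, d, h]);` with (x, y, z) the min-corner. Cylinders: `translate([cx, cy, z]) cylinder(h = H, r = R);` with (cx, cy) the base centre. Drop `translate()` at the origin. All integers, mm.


// leg_h = 401 - 37 = 364
translate([203, 431, 364]) cube([314, 304, 37]);
translate([223, 451, 0]) cylinder(h = 364, r = 20);
translate([497, 451, 0]) cylinder(h = 364, r = 20);
translate([223, 715, 0]) cylinder(h = 364, r = 20);
translate([497, 715, 0]) cylinder(h = 364, r = 20);


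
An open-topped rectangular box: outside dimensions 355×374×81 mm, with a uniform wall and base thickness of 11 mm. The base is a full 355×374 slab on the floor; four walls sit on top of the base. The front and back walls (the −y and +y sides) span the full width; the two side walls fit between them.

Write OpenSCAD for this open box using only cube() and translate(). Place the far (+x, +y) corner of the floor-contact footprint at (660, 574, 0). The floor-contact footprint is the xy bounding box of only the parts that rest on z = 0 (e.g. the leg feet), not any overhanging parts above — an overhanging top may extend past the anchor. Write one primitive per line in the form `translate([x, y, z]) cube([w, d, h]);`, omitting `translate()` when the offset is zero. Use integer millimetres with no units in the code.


translate([305, 200, 0]) cube([355, 374, 11]);
translate([305, 200, 11]) cube([355, 11, 70]);
translate([305, 563, 11]) cube([355, 11, 70]);
translate([305, 211, 11]) cube([11, 352, 70]);
translate([649, 211, 11]) cube([11, 352, 70]);


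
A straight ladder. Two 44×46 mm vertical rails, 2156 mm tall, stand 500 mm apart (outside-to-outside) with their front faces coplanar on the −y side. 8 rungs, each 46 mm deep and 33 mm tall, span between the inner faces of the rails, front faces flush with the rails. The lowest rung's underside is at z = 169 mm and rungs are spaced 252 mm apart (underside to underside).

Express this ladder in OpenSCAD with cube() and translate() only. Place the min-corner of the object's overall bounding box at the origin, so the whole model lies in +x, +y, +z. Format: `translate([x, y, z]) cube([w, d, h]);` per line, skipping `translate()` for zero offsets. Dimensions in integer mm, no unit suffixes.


cube([44, 46, 2156]);
translate([456, 0, 0]) cube([44, 46, 2156]);
translate([44, 0, 169]) cube([412, 46, 33]);
translate([44, 0, 421]) cube([412, 46, 33]);
translate([44, 0, 673]) cube([412, 46, 33]);
translate([44, 0, 925]) cube([412, 46, 33]);
translate([44, 0, 1177]) cube([412, 46, 33]);
translate([44, 0, 1429]) cube([412, 46, 33]);
translate([44, 0, 1681]) cube([412, 46, 33]);
translate([44, 0, 1933]) cube([412, 46, 33]);


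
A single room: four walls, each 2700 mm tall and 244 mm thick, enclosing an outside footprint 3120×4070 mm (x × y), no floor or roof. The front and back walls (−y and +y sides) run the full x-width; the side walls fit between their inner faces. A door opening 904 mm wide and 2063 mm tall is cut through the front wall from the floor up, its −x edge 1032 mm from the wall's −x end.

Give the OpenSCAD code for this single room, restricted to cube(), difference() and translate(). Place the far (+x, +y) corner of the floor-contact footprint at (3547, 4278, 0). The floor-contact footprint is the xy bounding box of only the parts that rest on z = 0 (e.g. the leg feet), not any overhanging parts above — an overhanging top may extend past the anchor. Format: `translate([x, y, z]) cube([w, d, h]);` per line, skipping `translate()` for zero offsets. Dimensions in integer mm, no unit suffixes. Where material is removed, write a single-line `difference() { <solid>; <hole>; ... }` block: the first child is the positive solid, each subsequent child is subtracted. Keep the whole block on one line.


difference() { translate([427, 208, 0]) cube([3120, 244, 2700]); translate([1459, 208, 0]) cube([904, 244, 2063]); }
translate([427, 4034, 0]) cube([3120, 244, 2700]);
translate([427, 452, 0]) cube([244, 3582, 2700]);
translate([3303, 452, 0]) cube([244, 3582, 2700]);


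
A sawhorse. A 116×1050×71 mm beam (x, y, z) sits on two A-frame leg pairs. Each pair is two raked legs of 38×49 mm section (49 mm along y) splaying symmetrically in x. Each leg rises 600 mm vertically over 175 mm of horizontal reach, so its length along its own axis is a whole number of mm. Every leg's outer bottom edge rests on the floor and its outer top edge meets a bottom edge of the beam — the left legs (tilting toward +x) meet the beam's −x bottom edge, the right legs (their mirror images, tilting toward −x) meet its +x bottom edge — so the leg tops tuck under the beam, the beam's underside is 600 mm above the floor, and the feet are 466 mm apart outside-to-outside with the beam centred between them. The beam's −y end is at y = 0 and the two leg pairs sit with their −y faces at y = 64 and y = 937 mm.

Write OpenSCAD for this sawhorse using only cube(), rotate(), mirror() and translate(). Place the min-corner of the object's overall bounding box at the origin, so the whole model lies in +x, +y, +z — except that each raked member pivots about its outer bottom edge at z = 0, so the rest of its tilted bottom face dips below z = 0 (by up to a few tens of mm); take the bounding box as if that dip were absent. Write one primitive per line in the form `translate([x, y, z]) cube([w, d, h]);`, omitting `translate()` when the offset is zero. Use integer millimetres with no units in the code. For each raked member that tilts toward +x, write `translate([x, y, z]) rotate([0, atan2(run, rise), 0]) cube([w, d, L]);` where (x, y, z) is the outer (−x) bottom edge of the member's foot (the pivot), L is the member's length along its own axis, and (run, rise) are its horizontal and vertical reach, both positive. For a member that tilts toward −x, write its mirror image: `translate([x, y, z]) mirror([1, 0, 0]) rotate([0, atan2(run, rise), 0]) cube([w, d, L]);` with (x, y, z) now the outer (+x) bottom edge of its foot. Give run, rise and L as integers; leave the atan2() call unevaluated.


// leg length = √(175² + 600²) = 625
// right-leg outer foot x = 2·175 + 116 = 466
// beam min-corner = (175, 0, 600)
translate([175, 0, 600]) cube([116, 1050, 71]);
translate([0, 64, 0]) rotate([0, atan2(175, 600), 0]) cube([38, 49, 625]);
translate([466, 64, 0]) mirror([1, 0, 0]) rotate([0, atan2(175, 600), 0]) cube([38, 49, 625]);
translate([0, 937, 0]) rotate([0, atan2(175, 600), 0]) cube([38, 49, 625]);
translate([466, 937, 0]) mirror([1, 0, 0]) rotate([0, atan2(175, 600), 0]) cube([38, 49, 625]);


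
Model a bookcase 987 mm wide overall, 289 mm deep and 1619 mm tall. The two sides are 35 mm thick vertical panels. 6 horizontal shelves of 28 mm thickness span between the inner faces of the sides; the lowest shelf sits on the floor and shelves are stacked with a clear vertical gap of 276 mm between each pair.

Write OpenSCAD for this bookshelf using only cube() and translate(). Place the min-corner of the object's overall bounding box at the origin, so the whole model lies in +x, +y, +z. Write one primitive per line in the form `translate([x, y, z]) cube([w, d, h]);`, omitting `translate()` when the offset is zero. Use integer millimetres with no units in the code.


cube([35, 289, 1619]);
translate([952, 0, 0]) cube([35, 289, 1619]);
translate([35, 0, 0]) cube([917, 289, 28]);
translate([35, 0, 304]) cube([917, 289, 28]);
translate([35, 0, 608]) cube([917, 289, 28]);
translate([35, 0, 912]) cube([917, 289, 28]);
translate([35, 0, 1216]) cube([917, 289, 28]);
translate([35, 0, 1520]) cube([917, 289, 28]);


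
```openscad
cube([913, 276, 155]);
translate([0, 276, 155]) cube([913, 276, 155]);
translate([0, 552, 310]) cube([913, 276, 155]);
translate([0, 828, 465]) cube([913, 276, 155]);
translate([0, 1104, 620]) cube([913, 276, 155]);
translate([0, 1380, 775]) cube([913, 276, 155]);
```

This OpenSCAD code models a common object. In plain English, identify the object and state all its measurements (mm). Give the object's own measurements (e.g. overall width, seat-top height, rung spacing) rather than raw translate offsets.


A straight staircase of 6 solid steps. Each step is 913 mm wide (x), 276 mm deep (y, the going) and 155 mm tall (the rise). The first step rests on the floor; each subsequent step sits one going further in +y and one rise higher in +z, directly behind and above the previous step with no overlap.


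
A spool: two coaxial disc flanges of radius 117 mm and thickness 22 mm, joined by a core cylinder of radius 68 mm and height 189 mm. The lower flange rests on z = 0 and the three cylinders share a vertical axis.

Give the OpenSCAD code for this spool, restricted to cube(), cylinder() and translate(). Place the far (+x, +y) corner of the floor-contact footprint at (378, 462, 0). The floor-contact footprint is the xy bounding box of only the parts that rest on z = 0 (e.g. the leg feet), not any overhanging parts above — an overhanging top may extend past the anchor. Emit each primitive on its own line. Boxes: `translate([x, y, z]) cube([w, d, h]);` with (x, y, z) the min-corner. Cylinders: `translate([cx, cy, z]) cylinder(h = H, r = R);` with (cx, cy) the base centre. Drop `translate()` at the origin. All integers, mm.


translate([261, 345, 0]) cylinder(h = 22, r = 117);
translate([261, 345, 22]) cylinder(h = 189, r = 68);
translate([261, 345, 211]) cylinder(h = 22, r = 117);


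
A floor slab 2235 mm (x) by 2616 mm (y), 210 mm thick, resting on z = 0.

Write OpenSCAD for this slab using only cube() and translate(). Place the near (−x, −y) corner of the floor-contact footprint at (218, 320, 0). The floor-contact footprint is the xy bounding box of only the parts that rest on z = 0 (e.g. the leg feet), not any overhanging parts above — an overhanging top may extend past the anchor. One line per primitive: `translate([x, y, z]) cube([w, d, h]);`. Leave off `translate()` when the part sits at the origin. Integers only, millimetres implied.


translate([218, 320, 0]) cube([2235, 2616, 210]);


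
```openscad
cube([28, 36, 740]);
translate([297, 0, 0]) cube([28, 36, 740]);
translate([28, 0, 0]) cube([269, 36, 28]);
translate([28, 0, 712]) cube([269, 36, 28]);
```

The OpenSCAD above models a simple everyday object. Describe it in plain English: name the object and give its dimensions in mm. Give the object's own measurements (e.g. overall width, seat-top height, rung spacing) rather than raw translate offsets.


A rectangular picture frame lying in the x–z plane (depth along y). The opening is 269 mm wide (x) by 684 mm tall (z), surrounded by a border 28 mm wide on all four sides. The frame is 36 mm deep and is made of two full-height vertical stiles with two horizontal rails fitted between them.


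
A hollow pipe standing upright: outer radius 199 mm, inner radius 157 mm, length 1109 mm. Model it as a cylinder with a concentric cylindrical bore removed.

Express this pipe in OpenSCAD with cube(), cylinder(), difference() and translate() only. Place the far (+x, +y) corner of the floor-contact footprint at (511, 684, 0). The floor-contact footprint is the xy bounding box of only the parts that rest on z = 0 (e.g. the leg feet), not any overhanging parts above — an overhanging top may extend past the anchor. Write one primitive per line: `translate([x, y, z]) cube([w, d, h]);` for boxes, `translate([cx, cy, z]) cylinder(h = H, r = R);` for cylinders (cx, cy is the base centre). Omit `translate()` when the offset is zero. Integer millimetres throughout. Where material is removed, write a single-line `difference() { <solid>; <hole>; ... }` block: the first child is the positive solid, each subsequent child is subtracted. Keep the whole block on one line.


difference() { translate([312, 485, 0]) cylinder(h = 1109, r = 199); translate([312, 485, 0]) cylinder(h = 1109, r = 157); }


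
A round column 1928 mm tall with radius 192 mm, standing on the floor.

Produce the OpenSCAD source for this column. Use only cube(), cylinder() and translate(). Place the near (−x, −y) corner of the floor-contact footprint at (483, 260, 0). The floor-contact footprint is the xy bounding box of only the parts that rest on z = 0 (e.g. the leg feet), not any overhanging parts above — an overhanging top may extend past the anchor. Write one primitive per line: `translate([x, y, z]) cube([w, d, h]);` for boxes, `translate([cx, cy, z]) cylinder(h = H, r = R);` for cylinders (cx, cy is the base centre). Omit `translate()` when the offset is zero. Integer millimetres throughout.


translate([675, 452, 0]) cylinder(h = 1928, r = 192);


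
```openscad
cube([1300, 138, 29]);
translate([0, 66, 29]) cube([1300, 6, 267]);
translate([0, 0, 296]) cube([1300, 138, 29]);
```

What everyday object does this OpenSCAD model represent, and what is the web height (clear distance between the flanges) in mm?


An I-beam. The web height is 267 mm.

Two wide flanges with a thin centred web — an I-beam. Overall 325 mm minus two 29 mm flanges gives a web of 325 − 2·29 = 267 mm.


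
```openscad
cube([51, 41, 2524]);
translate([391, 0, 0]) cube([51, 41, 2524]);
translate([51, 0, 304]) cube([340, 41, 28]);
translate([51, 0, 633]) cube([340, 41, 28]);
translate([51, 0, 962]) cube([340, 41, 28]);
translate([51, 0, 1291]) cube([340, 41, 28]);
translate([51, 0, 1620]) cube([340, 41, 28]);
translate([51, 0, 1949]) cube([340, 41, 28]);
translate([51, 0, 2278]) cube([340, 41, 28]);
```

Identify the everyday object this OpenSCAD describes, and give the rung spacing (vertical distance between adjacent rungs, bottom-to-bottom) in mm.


A ladder. The rung spacing is 329 mm.

Two tall 51×41 posts with 7 short bars between them — a ladder. Adjacent rungs sit at z = 304 and z = 633, so the spacing is 633 − 304 = 329 mm.


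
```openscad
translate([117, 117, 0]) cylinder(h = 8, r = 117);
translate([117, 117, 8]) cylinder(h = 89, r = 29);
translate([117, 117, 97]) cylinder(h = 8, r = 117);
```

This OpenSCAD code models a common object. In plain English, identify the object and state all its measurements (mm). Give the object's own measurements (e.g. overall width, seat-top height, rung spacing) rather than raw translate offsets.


A spool: two coaxial disc flanges of radius 117 mm and thickness 8 mm, joined by a core cylinder of radius 29 mm and height 89 mm. The lower flange rests on z = 0 and the three cylinders share a vertical axis.


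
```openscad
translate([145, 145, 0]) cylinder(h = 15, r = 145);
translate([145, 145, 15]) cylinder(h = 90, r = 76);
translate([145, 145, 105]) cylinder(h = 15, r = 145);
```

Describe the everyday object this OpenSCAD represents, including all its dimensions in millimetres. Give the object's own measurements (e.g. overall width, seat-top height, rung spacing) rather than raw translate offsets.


A spool: two coaxial disc flanges of radius 145 mm and thickness 15 mm, joined by a core cylinder of radius 76 mm and height 90 mm. The lower flange rests on z = 0 and the three cylinders share a vertical axis.


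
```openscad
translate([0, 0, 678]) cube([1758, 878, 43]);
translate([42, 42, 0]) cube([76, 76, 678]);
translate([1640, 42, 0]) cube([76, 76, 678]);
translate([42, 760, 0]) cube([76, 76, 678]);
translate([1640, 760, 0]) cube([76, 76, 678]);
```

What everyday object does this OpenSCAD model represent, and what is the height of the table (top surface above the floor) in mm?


A table. The table height is 721 mm.

A 1758×878×43 slab sits at z = 678 on four 76 mm square posts — a table. The top surface is at 678 + 43 = 721 mm.


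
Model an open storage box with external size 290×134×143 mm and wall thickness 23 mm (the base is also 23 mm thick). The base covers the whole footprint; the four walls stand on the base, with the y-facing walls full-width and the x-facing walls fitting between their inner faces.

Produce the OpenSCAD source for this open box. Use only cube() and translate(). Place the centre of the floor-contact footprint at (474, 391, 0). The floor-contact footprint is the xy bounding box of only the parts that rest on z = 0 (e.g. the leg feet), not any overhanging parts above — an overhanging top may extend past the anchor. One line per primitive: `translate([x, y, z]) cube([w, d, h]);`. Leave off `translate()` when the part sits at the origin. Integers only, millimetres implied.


translate([329, 324, 0]) cube([290, 134, 23]);
translate([329, 324, 23]) cube([290, 23, 120]);
translate([329, 435, 23]) cube([290, 23, 120]);
translate([329, 347, 23]) cube([23, 88, 120]);
translate([596, 347, 23]) cube([23, 88, 120]);


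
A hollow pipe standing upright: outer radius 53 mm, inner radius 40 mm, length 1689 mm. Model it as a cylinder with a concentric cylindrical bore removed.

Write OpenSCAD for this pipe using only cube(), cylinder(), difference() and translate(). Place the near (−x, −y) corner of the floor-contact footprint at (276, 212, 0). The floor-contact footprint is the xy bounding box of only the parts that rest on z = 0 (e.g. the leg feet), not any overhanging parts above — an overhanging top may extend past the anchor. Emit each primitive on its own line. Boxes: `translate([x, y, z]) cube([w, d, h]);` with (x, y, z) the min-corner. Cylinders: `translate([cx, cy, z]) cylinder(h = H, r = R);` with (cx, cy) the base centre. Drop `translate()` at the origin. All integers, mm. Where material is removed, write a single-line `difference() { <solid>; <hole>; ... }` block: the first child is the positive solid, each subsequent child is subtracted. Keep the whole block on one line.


difference() { translate([329, 265, 0]) cylinder(h = 1689, r = 53); translate([329, 265, 0]) cylinder(h = 1689, r = 40); }


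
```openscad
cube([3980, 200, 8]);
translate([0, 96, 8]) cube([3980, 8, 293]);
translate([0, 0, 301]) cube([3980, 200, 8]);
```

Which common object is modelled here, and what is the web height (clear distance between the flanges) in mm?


An I-beam. The web height is 293 mm.

Two wide flanges with a thin centred web — an I-beam. Overall 309 mm minus two 8 mm flanges gives a web of 309 − 2·8 = 293 mm.


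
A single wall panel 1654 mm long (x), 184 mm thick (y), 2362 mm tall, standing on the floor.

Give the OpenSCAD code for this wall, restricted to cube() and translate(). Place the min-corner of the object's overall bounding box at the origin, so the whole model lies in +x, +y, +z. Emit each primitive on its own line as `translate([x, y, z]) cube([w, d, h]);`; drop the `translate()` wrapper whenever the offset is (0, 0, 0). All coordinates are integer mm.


cube([1654, 184, 2362]);


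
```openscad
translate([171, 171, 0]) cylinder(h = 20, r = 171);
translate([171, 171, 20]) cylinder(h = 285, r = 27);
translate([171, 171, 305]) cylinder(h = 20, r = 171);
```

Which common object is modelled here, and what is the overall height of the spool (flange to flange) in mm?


A spool. The overall height is 325 mm.

Three coaxial cylinders, large–small–large — a spool. Two 20 mm flanges and a 285 mm core give 20 + 285 + 20 = 325 mm.
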